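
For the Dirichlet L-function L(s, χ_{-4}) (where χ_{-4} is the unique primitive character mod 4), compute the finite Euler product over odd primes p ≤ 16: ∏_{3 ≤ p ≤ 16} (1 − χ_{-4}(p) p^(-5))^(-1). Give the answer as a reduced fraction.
∏ = 700807599951834375/703510729567397888

The odd primes p ≤ 16 are [3, 5, 7, 11, 13]. For each, χ(p) = 1 if p ≡ 1 mod 4, χ(p) = −1 if p ≡ 3 mod 4. Taking (1 − χ(p)/p^5)^(-1) = p^5/(p^5 − χ(p)): (1 − (-1)/3^5)^(-1) · (1 − (1)/5^5)^(-1) · (1 − (-1)/7^5)^(-1) · (1 − (-1)/11^5)^(-1) · (1 − (1)/13^5)^(-1) = 700807599951834375/703510729567397888.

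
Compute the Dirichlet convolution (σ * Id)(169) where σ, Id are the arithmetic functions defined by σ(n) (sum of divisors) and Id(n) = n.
(σ * Id)(169) = 534

Divisors of 169: [1, 13, 169]. For each d | 169:
  d = 1: σ(1) · Id(169/1) = 1 · 169 = 169
  d = 13: σ(13) · Id(169/13) = 14 · 13 = 182
  d = 169: σ(169) · Id(169/169) = 183 · 1 = 183
Summing: (σ * Id)(169) = 169 + 182 + 183 = 534.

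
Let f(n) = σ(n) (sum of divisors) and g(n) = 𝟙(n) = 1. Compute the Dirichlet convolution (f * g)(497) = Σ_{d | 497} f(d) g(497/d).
(σ * 𝟙)(497) = 657

Divisors of 497: [1, 7, 71, 497]. For each d | 497:
  d = 1: σ(1) · 𝟙(497/1) = 1 · 1 = 1
  d = 7: σ(7) · 𝟙(497/7) = 8 · 1 = 8
  d = 71: σ(71) · 𝟙(497/71) = 72 · 1 = 72
  d = 497: σ(497) · 𝟙(497/497) = 576 · 1 = 576
Summing: (σ * 𝟙)(497) = 1 + 8 + 72 + 576 = 657.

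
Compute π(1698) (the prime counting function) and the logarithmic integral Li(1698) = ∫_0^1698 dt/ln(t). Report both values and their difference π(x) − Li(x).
π(1698) = 265;  Li(1698) ≈ 274.65;  π(x) − Li(x) ≈ -9.65.

Direct count of primes ≤ 1698 gives π(1698) = 265. Numerical evaluation of the logarithmic integral gives Li(1698) ≈ 274.65. The difference π(x) − Li(x) ≈ -9.65 is typically negative for small/moderate x (Li(x) overestimates), though Littlewood's theorem shows this sign changes infinitely often.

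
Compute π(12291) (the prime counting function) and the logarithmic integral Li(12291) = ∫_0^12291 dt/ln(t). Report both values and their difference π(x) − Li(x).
π(12291) = 1470;  Li(12291) ≈ 1492.04;  π(x) − Li(x) ≈ -22.04.

Direct count of primes ≤ 12291 gives π(12291) = 1470. Numerical evaluation of the logarithmic integral gives Li(12291) ≈ 1492.04. The difference π(x) − Li(x) ≈ -22.04 is typically negative for small/moderate x (Li(x) overestimates), though Littlewood's theorem shows this sign changes infinitely often.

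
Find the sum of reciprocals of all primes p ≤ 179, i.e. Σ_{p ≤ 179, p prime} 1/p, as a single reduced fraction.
Σ 1/p = 57342808417705079663327936281722405984299104369358607649920332497341973/29819592777931214269172453467810429868925511217482600306406141434158090

π(179) = 41, so the primes ≤ 179 are [2, 3, 5, 7, 11, 13, 17, 19, 23, 29, 31, 37, 41, 43, 47, 53, 59, 61, 67, 71, 73, 79, 83, 89, 97, 101, 103, 107, 109, 113, 127, 131, 137, 139, 149, 151, 157, 163, 167, 173, 179]. Summing 1/p over these primes: 57342808417705079663327936281722405984299104369358607649920332497341973/29819592777931214269172453467810429868925511217482600306406141434158090 ≈ 1.9230. Mertens estimate ln ln(179) + 0.2615 ≈ 1.9077.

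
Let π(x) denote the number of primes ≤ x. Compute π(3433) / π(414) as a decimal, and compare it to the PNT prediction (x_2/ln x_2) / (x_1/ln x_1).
π(3433)/π(414) = 481/80 ≈ 6.0125;  PNT prediction ≈ 6.1377.

π(414) = 80 and π(3433) = 481, so π(3433)/π(414) ≈ 6.0125. The PNT-predicted ratio is (3433/ln(3433)) / (414/ln(414)) ≈ 6.1377. The two agree to within a few percent, as expected.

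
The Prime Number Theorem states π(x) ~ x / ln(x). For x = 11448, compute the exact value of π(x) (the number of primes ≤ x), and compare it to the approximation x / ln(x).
π(11448) = 1381;  x/ln(x) ≈ 1224.97;  relative error ≈ 11.30%.

Directly count primes up to 11448: π(11448) = 1381. The PNT approximation gives 11448/ln(11448) ≈ 11448/9.34557 ≈ 1224.97. Relative error (π(x) − x/ln(x)) / π(x) ≈ 11.30%; the approximation is known to undercount slightly (Li(x) is a better estimate).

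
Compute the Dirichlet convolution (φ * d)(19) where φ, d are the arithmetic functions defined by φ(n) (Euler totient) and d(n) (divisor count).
(φ * d)(19) = 20

Divisors of 19: [1, 19]. For each d | 19:
  d = 1: φ(1) · d(19/1) = 1 · 2 = 2
  d = 19: φ(19) · d(19/19) = 18 · 1 = 18
Summing: (φ * d)(19) = 2 + 18 = 20.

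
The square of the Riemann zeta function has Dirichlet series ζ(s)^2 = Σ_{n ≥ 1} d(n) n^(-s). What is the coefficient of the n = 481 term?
d(481) = 4

ζ(s)^2 = (Σ 1/m^s)(Σ 1/k^s). The coefficient of 1/n^s in the product is the number of ordered pairs (m, k) with mk = n, which equals d(n). For n = 481, divisors are [1, 13, 37, 481], so d(481) = 4.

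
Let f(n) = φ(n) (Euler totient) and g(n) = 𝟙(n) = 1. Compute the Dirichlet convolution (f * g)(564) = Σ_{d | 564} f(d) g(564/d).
(φ * 𝟙)(564) = 564

Divisors of 564: [1, 2, 3, 4, 6, 12, 47, 94, 141, 188, 282, 564]. For each d | 564:
  d = 1: φ(1) · 𝟙(564/1) = 1 · 1 = 1
  d = 2: φ(2) · 𝟙(564/2) = 1 · 1 = 1
  d = 3: φ(3) · 𝟙(564/3) = 2 · 1 = 2
  d = 4: φ(4) · 𝟙(564/4) = 2 · 1 = 2
  d = 6: φ(6) · 𝟙(564/6) = 2 · 1 = 2
  d = 12: φ(12) · 𝟙(564/12) = 4 · 1 = 4
  d = 47: φ(47) · 𝟙(564/47) = 46 · 1 = 46
  d = 94: φ(94) · 𝟙(564/94) = 46 · 1 = 46
  d = 141: φ(141) · 𝟙(564/141) = 92 · 1 = 92
  d = 188: φ(188) · 𝟙(564/188) = 92 · 1 = 92
  d = 282: φ(282) · 𝟙(564/282) = 92 · 1 = 92
  d = 564: φ(564) · 𝟙(564/564) = 184 · 1 = 184
Summing: (φ * 𝟙)(564) = 1 + 1 + 2 + 2 + 2 + 4 + 46 + 46 + 92 + 92 + 92 + 184 = 564.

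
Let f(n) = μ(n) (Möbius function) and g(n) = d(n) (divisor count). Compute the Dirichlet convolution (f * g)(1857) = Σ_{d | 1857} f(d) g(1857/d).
(μ * d)(1857) = 1

Divisors of 1857: [1, 3, 619, 1857]. For each d | 1857:
  d = 1: μ(1) · d(1857/1) = 1 · 4 = 4
  d = 3: μ(3) · d(1857/3) = -1 · 2 = -2
  d = 619: μ(619) · d(1857/619) = -1 · 2 = -2
  d = 1857: μ(1857) · d(1857/1857) = 1 · 1 = 1
Summing: (μ * d)(1857) = 4 + -2 + -2 + 1 = 1.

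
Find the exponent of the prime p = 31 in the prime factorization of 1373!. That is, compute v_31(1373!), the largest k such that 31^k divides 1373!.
v_31(1373!) = 45

Legendre's formula: v_p(n!) = Σ_{k ≥ 1} ⌊n / p^k⌋. For p = 31, n = 1373, the terms are:
  ⌊1373/31^1⌋ = ⌊1373/31⌋ = 44
  ⌊1373/31^2⌋ = ⌊1373/961⌋ = 1
(the next term ⌊1373/31^3⌋ = 0, terminating the sum). Summing: v_31(1373!) = 44 + 1 = 45.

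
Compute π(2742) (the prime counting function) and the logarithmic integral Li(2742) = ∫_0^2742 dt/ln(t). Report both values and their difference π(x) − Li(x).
π(2742) = 400;  Li(2742) ≈ 410.36;  π(x) − Li(x) ≈ -10.36.

Direct count of primes ≤ 2742 gives π(2742) = 400. Numerical evaluation of the logarithmic integral gives Li(2742) ≈ 410.36. The difference π(x) − Li(x) ≈ -10.36 is typically negative for small/moderate x (Li(x) overestimates), though Littlewood's theorem shows this sign changes infinitely often.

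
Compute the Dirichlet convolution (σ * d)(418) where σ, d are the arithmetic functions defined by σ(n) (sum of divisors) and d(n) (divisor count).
(σ * d)(418) = 1540

Divisors of 418: [1, 2, 11, 19, 22, 38, 209, 418]. For each d | 418:
  d = 1: σ(1) · d(418/1) = 1 · 8 = 8
  d = 2: σ(2) · d(418/2) = 3 · 4 = 12
  d = 11: σ(11) · d(418/11) = 12 · 4 = 48
  d = 19: σ(19) · d(418/19) = 20 · 4 = 80
  d = 22: σ(22) · d(418/22) = 36 · 2 = 72
  d = 38: σ(38) · d(418/38) = 60 · 2 = 120
  d = 209: σ(209) · d(418/209) = 240 · 2 = 480
  d = 418: σ(418) · d(418/418) = 720 · 1 = 720
Summing: (σ * d)(418) = 8 + 12 + 48 + 80 + 72 + 120 + 480 + 720 = 1540.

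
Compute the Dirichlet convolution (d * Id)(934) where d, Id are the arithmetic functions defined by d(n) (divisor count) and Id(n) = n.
(d * Id)(934) = 1876

Divisors of 934: [1, 2, 467, 934]. For each d | 934:
  d = 1: d(1) · Id(934/1) = 1 · 934 = 934
  d = 2: d(2) · Id(934/2) = 2 · 467 = 934
  d = 467: d(467) · Id(934/467) = 2 · 2 = 4
  d = 934: d(934) · Id(934/934) = 4 · 1 = 4
Summing: (d * Id)(934) = 934 + 934 + 4 + 4 = 1876.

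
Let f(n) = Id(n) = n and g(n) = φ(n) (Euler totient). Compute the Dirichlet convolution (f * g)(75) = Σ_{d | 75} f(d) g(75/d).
(Id * φ)(75) = 325

Divisors of 75: [1, 3, 5, 15, 25, 75]. For each d | 75:
  d = 1: Id(1) · φ(75/1) = 1 · 40 = 40
  d = 3: Id(3) · φ(75/3) = 3 · 20 = 60
  d = 5: Id(5) · φ(75/5) = 5 · 8 = 40
  d = 15: Id(15) · φ(75/15) = 15 · 4 = 60
  d = 25: Id(25) · φ(75/25) = 25 · 2 = 50
  d = 75: Id(75) · φ(75/75) = 75 · 1 = 75
Summing: (Id * φ)(75) = 40 + 60 + 40 + 60 + 50 + 75 = 325.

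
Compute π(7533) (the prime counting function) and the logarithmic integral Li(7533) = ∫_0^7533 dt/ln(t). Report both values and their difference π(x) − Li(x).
π(7533) = 954;  Li(7533) ≈ 974.28;  π(x) − Li(x) ≈ -20.28.

Direct count of primes ≤ 7533 gives π(7533) = 954. Numerical evaluation of the logarithmic integral gives Li(7533) ≈ 974.28. The difference π(x) − Li(x) ≈ -20.28 is typically negative for small/moderate x (Li(x) overestimates), though Littlewood's theorem shows this sign changes infinitely often.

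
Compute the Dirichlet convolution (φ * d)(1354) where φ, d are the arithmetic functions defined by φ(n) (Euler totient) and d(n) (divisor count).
(φ * d)(1354) = 2034

Divisors of 1354: [1, 2, 677, 1354]. For each d | 1354:
  d = 1: φ(1) · d(1354/1) = 1 · 4 = 4
  d = 2: φ(2) · d(1354/2) = 1 · 2 = 2
  d = 677: φ(677) · d(1354/677) = 676 · 2 = 1352
  d = 1354: φ(1354) · d(1354/1354) = 676 · 1 = 676
Summing: (φ * d)(1354) = 4 + 2 + 1352 + 676 = 2034.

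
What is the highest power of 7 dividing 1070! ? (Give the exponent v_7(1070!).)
v_7(1070!) = 176

Legendre's formula: v_p(n!) = Σ_{k ≥ 1} ⌊n / p^k⌋. For p = 7, n = 1070, the terms are:
  ⌊1070/7^1⌋ = ⌊1070/7⌋ = 152
  ⌊1070/7^2⌋ = ⌊1070/49⌋ = 21
  ⌊1070/7^3⌋ = ⌊1070/343⌋ = 3
(the next term ⌊1070/7^4⌋ = 0, terminating the sum). Summing: v_7(1070!) = 152 + 21 + 3 = 176.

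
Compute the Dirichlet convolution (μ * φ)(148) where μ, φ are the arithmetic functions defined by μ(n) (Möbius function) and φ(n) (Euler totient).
(μ * φ)(148) = 35

Divisors of 148: [1, 2, 4, 37, 74, 148]. For each d | 148:
  d = 1: μ(1) · φ(148/1) = 1 · 72 = 72
  d = 2: μ(2) · φ(148/2) = -1 · 36 = -36
  d = 4: μ(4) · φ(148/4) = 0 · 36 = 0
  d = 37: μ(37) · φ(148/37) = -1 · 2 = -2
  d = 74: μ(74) · φ(148/74) = 1 · 1 = 1
  d = 148: μ(148) · φ(148/148) = 0 · 1 = 0
Summing: (μ * φ)(148) = 72 + -36 + 0 + -2 + 1 + 0 = 35.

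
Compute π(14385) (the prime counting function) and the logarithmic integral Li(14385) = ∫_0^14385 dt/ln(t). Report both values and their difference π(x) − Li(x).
π(14385) = 1684;  Li(14385) ≈ 1712.53;  π(x) − Li(x) ≈ -28.53.

Direct count of primes ≤ 14385 gives π(14385) = 1684. Numerical evaluation of the logarithmic integral gives Li(14385) ≈ 1712.53. The difference π(x) − Li(x) ≈ -28.53 is typically negative for small/moderate x (Li(x) overestimates), though Littlewood's theorem shows this sign changes infinitely often.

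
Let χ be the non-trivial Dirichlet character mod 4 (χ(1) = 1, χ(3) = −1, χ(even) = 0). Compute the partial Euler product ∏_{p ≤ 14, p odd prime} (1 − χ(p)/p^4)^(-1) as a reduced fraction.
∏ = 12412162137375/12550936856576

The odd primes p ≤ 14 are [3, 5, 7, 11, 13]. For each, χ(p) = 1 if p ≡ 1 mod 4, χ(p) = −1 if p ≡ 3 mod 4. Taking (1 − χ(p)/p^4)^(-1) = p^4/(p^4 − χ(p)): (1 − (-1)/3^4)^(-1) · (1 − (1)/5^4)^(-1) · (1 − (-1)/7^4)^(-1) · (1 − (-1)/11^4)^(-1) · (1 − (1)/13^4)^(-1) = 12412162137375/12550936856576.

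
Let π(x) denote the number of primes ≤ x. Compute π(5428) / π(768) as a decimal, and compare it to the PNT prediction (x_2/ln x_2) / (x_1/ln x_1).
π(5428)/π(768) = 716/135 ≈ 5.3037;  PNT prediction ≈ 5.4605.

π(768) = 135 and π(5428) = 716, so π(5428)/π(768) ≈ 5.3037. The PNT-predicted ratio is (5428/ln(5428)) / (768/ln(768)) ≈ 5.4605. The two agree to within a few percent, as expected.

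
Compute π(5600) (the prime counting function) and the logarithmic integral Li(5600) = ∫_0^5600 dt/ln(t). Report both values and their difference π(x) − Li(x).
π(5600) = 738;  Li(5600) ≈ 754.25;  π(x) − Li(x) ≈ -16.25.

Direct count of primes ≤ 5600 gives π(5600) = 738. Numerical evaluation of the logarithmic integral gives Li(5600) ≈ 754.25. The difference π(x) − Li(x) ≈ -16.25 is typically negative for small/moderate x (Li(x) overestimates), though Littlewood's theorem shows this sign changes infinitely often.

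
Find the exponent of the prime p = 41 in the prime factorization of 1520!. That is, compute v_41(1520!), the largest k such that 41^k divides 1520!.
v_41(1520!) = 37

Legendre's formula: v_p(n!) = Σ_{k ≥ 1} ⌊n / p^k⌋. For p = 41, n = 1520, the terms are:
  ⌊1520/41^1⌋ = ⌊1520/41⌋ = 37
(the next term ⌊1520/41^2⌋ = 0, terminating the sum). Summing: v_41(1520!) = 37 = 37.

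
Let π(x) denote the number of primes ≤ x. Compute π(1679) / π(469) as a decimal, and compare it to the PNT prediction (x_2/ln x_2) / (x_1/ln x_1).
π(1679)/π(469) = 263/91 ≈ 2.8901;  PNT prediction ≈ 2.9651.

π(469) = 91 and π(1679) = 263, so π(1679)/π(469) ≈ 2.8901. The PNT-predicted ratio is (1679/ln(1679)) / (469/ln(469)) ≈ 2.9651. The two agree to within a few percent, as expected.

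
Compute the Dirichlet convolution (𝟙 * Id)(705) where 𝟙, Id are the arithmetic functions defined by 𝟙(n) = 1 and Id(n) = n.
(𝟙 * Id)(705) = 1152

Divisors of 705: [1, 3, 5, 15, 47, 141, 235, 705]. For each d | 705:
  d = 1: 𝟙(1) · Id(705/1) = 1 · 705 = 705
  d = 3: 𝟙(3) · Id(705/3) = 1 · 235 = 235
  d = 5: 𝟙(5) · Id(705/5) = 1 · 141 = 141
  d = 15: 𝟙(15) · Id(705/15) = 1 · 47 = 47
  d = 47: 𝟙(47) · Id(705/47) = 1 · 15 = 15
  d = 141: 𝟙(141) · Id(705/141) = 1 · 5 = 5
  d = 235: 𝟙(235) · Id(705/235) = 1 · 3 = 3
  d = 705: 𝟙(705) · Id(705/705) = 1 · 1 = 1
Summing: (𝟙 * Id)(705) = 705 + 235 + 141 + 47 + 15 + 5 + 3 + 1 = 1152.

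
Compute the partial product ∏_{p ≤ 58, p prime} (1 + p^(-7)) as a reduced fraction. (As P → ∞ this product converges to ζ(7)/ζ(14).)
∏ = 309952223984670960543603211891856695601672510675385627534277668624533812457091991127236052954668734671204274242309849088/307404601692723276790274585782287621574695329443342398483341336503340384695750533342769593387518417543812906517214978125

The primes p ≤ 58 are [2, 3, 5, 7, 11, 13, 17, 19, 23, 29, 31, 37, 41, 43, 47, 53]. For each, (1 + 1/p^7) = (p^7 + 1)/p^7. Multiplying these fractions over p ∈ [2, 3, 5, 7, 11, 13, 17, 19, 23, 29, 31, 37, 41, 43, 47, 53] gives 309952223984670960543603211891856695601672510675385627534277668624533812457091991127236052954668734671204274242309849088/307404601692723276790274585782287621574695329443342398483341336503340384695750533342769593387518417543812906517214978125. (In the limit P → ∞ this tends to ζ(7)/ζ(14).)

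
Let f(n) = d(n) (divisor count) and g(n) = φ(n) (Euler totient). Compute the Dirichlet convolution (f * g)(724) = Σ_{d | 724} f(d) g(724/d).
(d * φ)(724) = 1274

Divisors of 724: [1, 2, 4, 181, 362, 724]. For each d | 724:
  d = 1: d(1) · φ(724/1) = 1 · 360 = 360
  d = 2: d(2) · φ(724/2) = 2 · 180 = 360
  d = 4: d(4) · φ(724/4) = 3 · 180 = 540
  d = 181: d(181) · φ(724/181) = 2 · 2 = 4
  d = 362: d(362) · φ(724/362) = 4 · 1 = 4
  d = 724: d(724) · φ(724/724) = 6 · 1 = 6
Summing: (d * φ)(724) = 360 + 360 + 540 + 4 + 4 + 6 = 1274.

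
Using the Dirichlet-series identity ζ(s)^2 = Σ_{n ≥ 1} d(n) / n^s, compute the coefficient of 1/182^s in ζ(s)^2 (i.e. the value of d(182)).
d(182) = 8

ζ(s)^2 = (Σ 1/m^s)(Σ 1/k^s). The coefficient of 1/n^s in the product is the number of ordered pairs (m, k) with mk = n, which equals d(n). For n = 182, divisors are [1, 2, 7, 13, 14, 26, 91, 182], so d(182) = 8.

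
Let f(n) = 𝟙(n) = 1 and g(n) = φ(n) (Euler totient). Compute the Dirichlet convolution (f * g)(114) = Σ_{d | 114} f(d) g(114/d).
(𝟙 * φ)(114) = 114

Divisors of 114: [1, 2, 3, 6, 19, 38, 57, 114]. For each d | 114:
  d = 1: 𝟙(1) · φ(114/1) = 1 · 36 = 36
  d = 2: 𝟙(2) · φ(114/2) = 1 · 36 = 36
  d = 3: 𝟙(3) · φ(114/3) = 1 · 18 = 18
  d = 6: 𝟙(6) · φ(114/6) = 1 · 18 = 18
  d = 19: 𝟙(19) · φ(114/19) = 1 · 2 = 2
  d = 38: 𝟙(38) · φ(114/38) = 1 · 2 = 2
  d = 57: 𝟙(57) · φ(114/57) = 1 · 1 = 1
  d = 114: 𝟙(114) · φ(114/114) = 1 · 1 = 1
Summing: (𝟙 * φ)(114) = 36 + 36 + 18 + 18 + 2 + 2 + 1 + 1 = 114.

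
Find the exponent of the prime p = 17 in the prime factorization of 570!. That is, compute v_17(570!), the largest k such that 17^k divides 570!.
v_17(570!) = 34

Legendre's formula: v_p(n!) = Σ_{k ≥ 1} ⌊n / p^k⌋. For p = 17, n = 570, the terms are:
  ⌊570/17^1⌋ = ⌊570/17⌋ = 33
  ⌊570/17^2⌋ = ⌊570/289⌋ = 1
(the next term ⌊570/17^3⌋ = 0, terminating the sum). Summing: v_17(570!) = 33 + 1 = 34.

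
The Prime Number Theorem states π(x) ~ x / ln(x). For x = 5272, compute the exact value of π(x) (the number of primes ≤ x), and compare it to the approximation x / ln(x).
π(5272) = 698;  x/ln(x) ≈ 615.16;  relative error ≈ 11.87%.

Directly count primes up to 5272: π(5272) = 698. The PNT approximation gives 5272/ln(5272) ≈ 5272/8.57017 ≈ 615.16. Relative error (π(x) − x/ln(x)) / π(x) ≈ 11.87%; the approximation is known to undercount slightly (Li(x) is a better estimate).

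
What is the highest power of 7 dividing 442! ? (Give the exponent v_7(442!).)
v_7(442!) = 73

Legendre's formula: v_p(n!) = Σ_{k ≥ 1} ⌊n / p^k⌋. For p = 7, n = 442, the terms are:
  ⌊442/7^1⌋ = ⌊442/7⌋ = 63
  ⌊442/7^2⌋ = ⌊442/49⌋ = 9
  ⌊442/7^3⌋ = ⌊442/343⌋ = 1
(the next term ⌊442/7^4⌋ = 0, terminating the sum). Summing: v_7(442!) = 63 + 9 + 1 = 73.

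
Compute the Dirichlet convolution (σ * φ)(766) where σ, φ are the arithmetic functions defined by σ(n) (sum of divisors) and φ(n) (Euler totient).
(σ * φ)(766) = 3064

Divisors of 766: [1, 2, 383, 766]. For each d | 766:
  d = 1: σ(1) · φ(766/1) = 1 · 382 = 382
  d = 2: σ(2) · φ(766/2) = 3 · 382 = 1146
  d = 383: σ(383) · φ(766/383) = 384 · 1 = 384
  d = 766: σ(766) · φ(766/766) = 1152 · 1 = 1152
Summing: (σ * φ)(766) = 382 + 1146 + 384 + 1152 = 3064.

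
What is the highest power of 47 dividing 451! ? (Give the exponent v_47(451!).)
v_47(451!) = 9

Legendre's formula: v_p(n!) = Σ_{k ≥ 1} ⌊n / p^k⌋. For p = 47, n = 451, the terms are:
  ⌊451/47^1⌋ = ⌊451/47⌋ = 9
(the next term ⌊451/47^2⌋ = 0, terminating the sum). Summing: v_47(451!) = 9 = 9.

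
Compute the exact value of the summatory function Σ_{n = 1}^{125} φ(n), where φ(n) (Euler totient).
Σ_{n ≤ 125} φ(n) = 4796

Compute φ(n) for each 1 ≤ n ≤ 125: φ(1) = 1, φ(2) = 1, φ(3) = 2, φ(4) = 2, φ(5) = 4, φ(6) = 2, φ(7) = 6, φ(8) = 4, φ(9) = 6, φ(10) = 4, φ(11) = 10, φ(12) = 4, φ(13) = 12, φ(14) = 6, φ(15) = 8, φ(16) = 8, φ(17) = 16, φ(18) = 6, φ(19) = 18, φ(20) = 8, φ(21) = 12, φ(22) = 10, φ(23) = 22, φ(24) = 8, φ(25) = 20, φ(26) = 12, φ(27) = 18, φ(28) = 12, φ(29) = 28, φ(30) = 8, φ(31) = 30, φ(32) = 16, φ(33) = 20, φ(34) = 16, φ(35) = 24, φ(36) = 12, φ(37) = 36, φ(38) = 18, φ(39) = 24, φ(40) = 16, φ(41) = 40, φ(42) = 12, φ(43) = 42, φ(44) = 20, φ(45) = 24, φ(46) = 22, φ(47) = 46, φ(48) = 16, φ(49) = 42, φ(50) = 20, φ(51) = 32, φ(52) = 24, φ(53) = 52, φ(54) = 18, φ(55) = 40, φ(56) = 24, φ(57) = 36, φ(58) = 28, φ(59) = 58, φ(60) = 16, φ(61) = 60, φ(62) = 30, φ(63) = 36, φ(64) = 32, φ(65) = 48, φ(66) = 20, φ(67) = 66, φ(68) = 32, φ(69) = 44, φ(70) = 24, φ(71) = 70, φ(72) = 24, φ(73) = 72, φ(74) = 36, φ(75) = 40, φ(76) = 36, φ(77) = 60, φ(78) = 24, φ(79) = 78, φ(80) = 32, φ(81) = 54, φ(82) = 40, φ(83) = 82, φ(84) = 24, φ(85) = 64, φ(86) = 42, φ(87) = 56, φ(88) = 40, φ(89) = 88, φ(90) = 24, φ(91) = 72, φ(92) = 44, φ(93) = 60, φ(94) = 46, φ(95) = 72, φ(96) = 32, φ(97) = 96, φ(98) = 42, φ(99) = 60, φ(100) = 40, φ(101) = 100, φ(102) = 32, φ(103) = 102, φ(104) = 48, φ(105) = 48, φ(106) = 52, φ(107) = 106, φ(108) = 36, φ(109) = 108, φ(110) = 40, φ(111) = 72, φ(112) = 48, φ(113) = 112, φ(114) = 36, φ(115) = 88, φ(116) = 56, φ(117) = 72, φ(118) = 58, φ(119) = 96, φ(120) = 32, φ(121) = 110, φ(122) = 60, φ(123) = 80, φ(124) = 60, φ(125) = 100. Summing all 125 values: 4796. (Average order: Σ_{n ≤ x} φ(n) ~ (3/π²) x². For x = 125, (3/π²)·125² ≈ 4749.43.)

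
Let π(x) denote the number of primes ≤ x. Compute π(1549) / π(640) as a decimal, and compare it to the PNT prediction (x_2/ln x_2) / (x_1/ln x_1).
π(1549)/π(640) = 244/115 ≈ 2.1217;  PNT prediction ≈ 2.1291.

π(640) = 115 and π(1549) = 244, so π(1549)/π(640) ≈ 2.1217. The PNT-predicted ratio is (1549/ln(1549)) / (640/ln(640)) ≈ 2.1291. The two agree to within a few percent, as expected.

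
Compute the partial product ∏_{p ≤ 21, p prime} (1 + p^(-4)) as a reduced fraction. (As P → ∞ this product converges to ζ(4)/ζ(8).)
∏ = 2063478382983759362985032/1914315839042201150180625

The primes p ≤ 21 are [2, 3, 5, 7, 11, 13, 17, 19]. For each, (1 + 1/p^4) = (p^4 + 1)/p^4. Multiplying these fractions over p ∈ [2, 3, 5, 7, 11, 13, 17, 19] gives 2063478382983759362985032/1914315839042201150180625. (In the limit P → ∞ this tends to ζ(4)/ζ(8).)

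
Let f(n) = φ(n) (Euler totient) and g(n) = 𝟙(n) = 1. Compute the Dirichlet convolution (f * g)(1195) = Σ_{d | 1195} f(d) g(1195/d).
(φ * 𝟙)(1195) = 1195

Divisors of 1195: [1, 5, 239, 1195]. For each d | 1195:
  d = 1: φ(1) · 𝟙(1195/1) = 1 · 1 = 1
  d = 5: φ(5) · 𝟙(1195/5) = 4 · 1 = 4
  d = 239: φ(239) · 𝟙(1195/239) = 238 · 1 = 238
  d = 1195: φ(1195) · 𝟙(1195/1195) = 952 · 1 = 952
Summing: (φ * 𝟙)(1195) = 1 + 4 + 238 + 952 = 1195.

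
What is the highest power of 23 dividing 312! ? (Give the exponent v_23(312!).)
v_23(312!) = 13

Legendre's formula: v_p(n!) = Σ_{k ≥ 1} ⌊n / p^k⌋. For p = 23, n = 312, the terms are:
  ⌊312/23^1⌋ = ⌊312/23⌋ = 13
(the next term ⌊312/23^2⌋ = 0, terminating the sum). Summing: v_23(312!) = 13 = 13.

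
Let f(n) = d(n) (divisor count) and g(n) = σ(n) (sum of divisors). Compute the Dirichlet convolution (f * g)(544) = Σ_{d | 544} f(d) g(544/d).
(d * σ)(544) = 4380

Divisors of 544: [1, 2, 4, 8, 16, 17, 32, 34, 68, 136, 272, 544]. For each d | 544:
  d = 1: d(1) · σ(544/1) = 1 · 1134 = 1134
  d = 2: d(2) · σ(544/2) = 2 · 558 = 1116
  d = 4: d(4) · σ(544/4) = 3 · 270 = 810
  d = 8: d(8) · σ(544/8) = 4 · 126 = 504
  d = 16: d(16) · σ(544/16) = 5 · 54 = 270
  d = 17: d(17) · σ(544/17) = 2 · 63 = 126
  d = 32: d(32) · σ(544/32) = 6 · 18 = 108
  d = 34: d(34) · σ(544/34) = 4 · 31 = 124
  d = 68: d(68) · σ(544/68) = 6 · 15 = 90
  d = 136: d(136) · σ(544/136) = 8 · 7 = 56
  d = 272: d(272) · σ(544/272) = 10 · 3 = 30
  d = 544: d(544) · σ(544/544) = 12 · 1 = 12
Summing: (d * σ)(544) = 1134 + 1116 + 810 + 504 + 270 + 126 + 108 + 124 + 90 + 56 + 30 + 12 = 4380.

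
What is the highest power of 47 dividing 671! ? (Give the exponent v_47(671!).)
v_47(671!) = 14

Legendre's formula: v_p(n!) = Σ_{k ≥ 1} ⌊n / p^k⌋. For p = 47, n = 671, the terms are:
  ⌊671/47^1⌋ = ⌊671/47⌋ = 14
(the next term ⌊671/47^2⌋ = 0, terminating the sum). Summing: v_47(671!) = 14 = 14.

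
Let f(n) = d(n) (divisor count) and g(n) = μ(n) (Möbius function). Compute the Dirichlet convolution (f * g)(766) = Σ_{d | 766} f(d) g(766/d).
(d * μ)(766) = 1

Divisors of 766: [1, 2, 383, 766]. For each d | 766:
  d = 1: d(1) · μ(766/1) = 1 · 1 = 1
  d = 2: d(2) · μ(766/2) = 2 · -1 = -2
  d = 383: d(383) · μ(766/383) = 2 · -1 = -2
  d = 766: d(766) · μ(766/766) = 4 · 1 = 4
Summing: (d * μ)(766) = 1 + -2 + -2 + 4 = 1.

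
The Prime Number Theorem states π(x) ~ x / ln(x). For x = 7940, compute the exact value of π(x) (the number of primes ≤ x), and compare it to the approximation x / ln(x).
π(7940) = 1003;  x/ln(x) ≈ 884.22;  relative error ≈ 11.84%.

Directly count primes up to 7940: π(7940) = 1003. The PNT approximation gives 7940/ln(7940) ≈ 7940/8.97967 ≈ 884.22. Relative error (π(x) − x/ln(x)) / π(x) ≈ 11.84%; the approximation is known to undercount slightly (Li(x) is a better estimate).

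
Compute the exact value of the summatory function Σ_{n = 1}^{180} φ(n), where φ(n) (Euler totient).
Σ_{n ≤ 180} φ(n) = 9880

Compute φ(n) for each 1 ≤ n ≤ 180: φ(1) = 1, φ(2) = 1, φ(3) = 2, φ(4) = 2, φ(5) = 4, φ(6) = 2, φ(7) = 6, φ(8) = 4, φ(9) = 6, φ(10) = 4, φ(11) = 10, φ(12) = 4, φ(13) = 12, φ(14) = 6, φ(15) = 8, φ(16) = 8, φ(17) = 16, φ(18) = 6, φ(19) = 18, φ(20) = 8, φ(21) = 12, φ(22) = 10, φ(23) = 22, φ(24) = 8, φ(25) = 20, φ(26) = 12, φ(27) = 18, φ(28) = 12, φ(29) = 28, φ(30) = 8, φ(31) = 30, φ(32) = 16, φ(33) = 20, φ(34) = 16, φ(35) = 24, φ(36) = 12, φ(37) = 36, φ(38) = 18, φ(39) = 24, φ(40) = 16, φ(41) = 40, φ(42) = 12, φ(43) = 42, φ(44) = 20, φ(45) = 24, φ(46) = 22, φ(47) = 46, φ(48) = 16, φ(49) = 42, φ(50) = 20, φ(51) = 32, φ(52) = 24, φ(53) = 52, φ(54) = 18, φ(55) = 40, φ(56) = 24, φ(57) = 36, φ(58) = 28, φ(59) = 58, φ(60) = 16, φ(61) = 60, φ(62) = 30, φ(63) = 36, φ(64) = 32, φ(65) = 48, φ(66) = 20, φ(67) = 66, φ(68) = 32, φ(69) = 44, φ(70) = 24, φ(71) = 70, φ(72) = 24, φ(73) = 72, φ(74) = 36, φ(75) = 40, φ(76) = 36, φ(77) = 60, φ(78) = 24, φ(79) = 78, φ(80) = 32, φ(81) = 54, φ(82) = 40, φ(83) = 82, φ(84) = 24, φ(85) = 64, φ(86) = 42, φ(87) = 56, φ(88) = 40, φ(89) = 88, φ(90) = 24, φ(91) = 72, φ(92) = 44, φ(93) = 60, φ(94) = 46, φ(95) = 72, φ(96) = 32, φ(97) = 96, φ(98) = 42, φ(99) = 60, φ(100) = 40, φ(101) = 100, φ(102) = 32, φ(103) = 102, φ(104) = 48, φ(105) = 48, φ(106) = 52, φ(107) = 106, φ(108) = 36, φ(109) = 108, φ(110) = 40, φ(111) = 72, φ(112) = 48, φ(113) = 112, φ(114) = 36, φ(115) = 88, φ(116) = 56, φ(117) = 72, φ(118) = 58, φ(119) = 96, φ(120) = 32, φ(121) = 110, φ(122) = 60, φ(123) = 80, φ(124) = 60, φ(125) = 100, φ(126) = 36, φ(127) = 126, φ(128) = 64, φ(129) = 84, φ(130) = 48, φ(131) = 130, φ(132) = 40, φ(133) = 108, φ(134) = 66, φ(135) = 72, φ(136) = 64, φ(137) = 136, φ(138) = 44, φ(139) = 138, φ(140) = 48, φ(141) = 92, φ(142) = 70, φ(143) = 120, φ(144) = 48, φ(145) = 112, φ(146) = 72, φ(147) = 84, φ(148) = 72, φ(149) = 148, φ(150) = 40, φ(151) = 150, φ(152) = 72, φ(153) = 96, φ(154) = 60, φ(155) = 120, φ(156) = 48, φ(157) = 156, φ(158) = 78, φ(159) = 104, φ(160) = 64, φ(161) = 132, φ(162) = 54, φ(163) = 162, φ(164) = 80, φ(165) = 80, φ(166) = 82, φ(167) = 166, φ(168) = 48, φ(169) = 156, φ(170) = 64, φ(171) = 108, φ(172) = 84, φ(173) = 172, φ(174) = 56, φ(175) = 120, φ(176) = 80, φ(177) = 116, φ(178) = 88, φ(179) = 178, φ(180) = 48. Summing all 180 values: 9880. (Average order: Σ_{n ≤ x} φ(n) ~ (3/π²) x². For x = 180, (3/π²)·180² ≈ 9848.42.)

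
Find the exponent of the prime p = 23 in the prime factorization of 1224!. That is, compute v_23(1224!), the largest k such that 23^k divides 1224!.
v_23(1224!) = 55

Legendre's formula: v_p(n!) = Σ_{k ≥ 1} ⌊n / p^k⌋. For p = 23, n = 1224, the terms are:
  ⌊1224/23^1⌋ = ⌊1224/23⌋ = 53
  ⌊1224/23^2⌋ = ⌊1224/529⌋ = 2
(the next term ⌊1224/23^3⌋ = 0, terminating the sum). Summing: v_23(1224!) = 53 + 2 = 55.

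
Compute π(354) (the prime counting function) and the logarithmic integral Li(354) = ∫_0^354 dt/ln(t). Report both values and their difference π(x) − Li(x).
π(354) = 71;  Li(354) ≈ 77.66;  π(x) − Li(x) ≈ -6.66.

Direct count of primes ≤ 354 gives π(354) = 71. Numerical evaluation of the logarithmic integral gives Li(354) ≈ 77.66. The difference π(x) − Li(x) ≈ -6.66 is typically negative for small/moderate x (Li(x) overestimates), though Littlewood's theorem shows this sign changes infinitely often.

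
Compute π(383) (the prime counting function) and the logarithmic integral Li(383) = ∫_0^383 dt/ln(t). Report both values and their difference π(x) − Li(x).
π(383) = 76;  Li(383) ≈ 82.57;  π(x) − Li(x) ≈ -6.57.

Direct count of primes ≤ 383 gives π(383) = 76. Numerical evaluation of the logarithmic integral gives Li(383) ≈ 82.57. The difference π(x) − Li(x) ≈ -6.57 is typically negative for small/moderate x (Li(x) overestimates), though Littlewood's theorem shows this sign changes infinitely often.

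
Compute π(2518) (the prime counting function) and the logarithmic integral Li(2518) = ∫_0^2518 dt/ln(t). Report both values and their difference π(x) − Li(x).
π(2518) = 368;  Li(2518) ≈ 381.91;  π(x) − Li(x) ≈ -13.91.

Direct count of primes ≤ 2518 gives π(2518) = 368. Numerical evaluation of the logarithmic integral gives Li(2518) ≈ 381.91. The difference π(x) − Li(x) ≈ -13.91 is typically negative for small/moderate x (Li(x) overestimates), though Littlewood's theorem shows this sign changes infinitely often.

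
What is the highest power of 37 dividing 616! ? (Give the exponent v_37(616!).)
v_37(616!) = 16

Legendre's formula: v_p(n!) = Σ_{k ≥ 1} ⌊n / p^k⌋. For p = 37, n = 616, the terms are:
  ⌊616/37^1⌋ = ⌊616/37⌋ = 16
(the next term ⌊616/37^2⌋ = 0, terminating the sum). Summing: v_37(616!) = 16 = 16.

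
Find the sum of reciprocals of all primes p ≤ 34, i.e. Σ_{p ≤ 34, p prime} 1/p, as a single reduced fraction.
Σ 1/p = 314016924901/200560490130

π(34) = 11, so the primes ≤ 34 are [2, 3, 5, 7, 11, 13, 17, 19, 23, 29, 31]. Summing 1/p over these primes: 314016924901/200560490130 ≈ 1.5657. Mertens estimate ln ln(34) + 0.2615 ≈ 1.5218.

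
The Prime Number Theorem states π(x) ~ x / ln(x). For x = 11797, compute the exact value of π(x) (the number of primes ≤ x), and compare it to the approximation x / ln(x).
π(11797) = 1413;  x/ln(x) ≈ 1258.27;  relative error ≈ 10.95%.

Directly count primes up to 11797: π(11797) = 1413. The PNT approximation gives 11797/ln(11797) ≈ 11797/9.37560 ≈ 1258.27. Relative error (π(x) − x/ln(x)) / π(x) ≈ 10.95%; the approximation is known to undercount slightly (Li(x) is a better estimate).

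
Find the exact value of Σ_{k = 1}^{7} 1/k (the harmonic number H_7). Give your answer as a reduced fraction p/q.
H_7 = 363/140

Direct summation: H_7 = 1 + 1/2 + ... + 1/7. The least common denominator is lcm(1, ..., 7) = 420; over this denominator the numerator is 420 + 210 + 140 + 105 + 84 + 70 + 60 = 1089, so H_7 = 1089/420; reducing by gcd(1089, 420) = 3 gives 363/140 ≈ 2.59286. (The PNT-adjacent estimate ln(7) + γ ≈ 2.52313 matches within O(1/n).)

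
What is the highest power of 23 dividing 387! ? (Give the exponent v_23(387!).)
v_23(387!) = 16

Legendre's formula: v_p(n!) = Σ_{k ≥ 1} ⌊n / p^k⌋. For p = 23, n = 387, the terms are:
  ⌊387/23^1⌋ = ⌊387/23⌋ = 16
(the next term ⌊387/23^2⌋ = 0, terminating the sum). Summing: v_23(387!) = 16 = 16.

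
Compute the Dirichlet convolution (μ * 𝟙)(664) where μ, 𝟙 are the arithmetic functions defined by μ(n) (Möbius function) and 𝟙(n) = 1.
(μ * 𝟙)(664) = 0

Divisors of 664: [1, 2, 4, 8, 83, 166, 332, 664]. For each d | 664:
  d = 1: μ(1) · 𝟙(664/1) = 1 · 1 = 1
  d = 2: μ(2) · 𝟙(664/2) = -1 · 1 = -1
  d = 4: μ(4) · 𝟙(664/4) = 0 · 1 = 0
  d = 8: μ(8) · 𝟙(664/8) = 0 · 1 = 0
  d = 83: μ(83) · 𝟙(664/83) = -1 · 1 = -1
  d = 166: μ(166) · 𝟙(664/166) = 1 · 1 = 1
  d = 332: μ(332) · 𝟙(664/332) = 0 · 1 = 0
  d = 664: μ(664) · 𝟙(664/664) = 0 · 1 = 0
Summing: (μ * 𝟙)(664) = 1 + -1 + 0 + 0 + -1 + 1 + 0 + 0 = 0.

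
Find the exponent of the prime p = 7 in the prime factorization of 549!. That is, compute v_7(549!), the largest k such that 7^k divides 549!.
v_7(549!) = 90

Legendre's formula: v_p(n!) = Σ_{k ≥ 1} ⌊n / p^k⌋. For p = 7, n = 549, the terms are:
  ⌊549/7^1⌋ = ⌊549/7⌋ = 78
  ⌊549/7^2⌋ = ⌊549/49⌋ = 11
  ⌊549/7^3⌋ = ⌊549/343⌋ = 1
(the next term ⌊549/7^4⌋ = 0, terminating the sum). Summing: v_7(549!) = 78 + 11 + 1 = 90.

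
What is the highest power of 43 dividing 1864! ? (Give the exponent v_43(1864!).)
v_43(1864!) = 44

Legendre's formula: v_p(n!) = Σ_{k ≥ 1} ⌊n / p^k⌋. For p = 43, n = 1864, the terms are:
  ⌊1864/43^1⌋ = ⌊1864/43⌋ = 43
  ⌊1864/43^2⌋ = ⌊1864/1849⌋ = 1
(the next term ⌊1864/43^3⌋ = 0, terminating the sum). Summing: v_43(1864!) = 43 + 1 = 44.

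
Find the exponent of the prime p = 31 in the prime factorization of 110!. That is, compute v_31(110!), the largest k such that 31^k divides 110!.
v_31(110!) = 3

Legendre's formula: v_p(n!) = Σ_{k ≥ 1} ⌊n / p^k⌋. For p = 31, n = 110, the terms are:
  ⌊110/31^1⌋ = ⌊110/31⌋ = 3
(the next term ⌊110/31^2⌋ = 0, terminating the sum). Summing: v_31(110!) = 3 = 3.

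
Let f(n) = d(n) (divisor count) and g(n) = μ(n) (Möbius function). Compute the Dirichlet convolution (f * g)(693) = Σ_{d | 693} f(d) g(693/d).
(d * μ)(693) = 1

Divisors of 693: [1, 3, 7, 9, 11, 21, 33, 63, 77, 99, 231, 693]. For each d | 693:
  d = 1: d(1) · μ(693/1) = 1 · 0 = 0
  d = 3: d(3) · μ(693/3) = 2 · -1 = -2
  d = 7: d(7) · μ(693/7) = 2 · 0 = 0
  d = 9: d(9) · μ(693/9) = 3 · 1 = 3
  d = 11: d(11) · μ(693/11) = 2 · 0 = 0
  d = 21: d(21) · μ(693/21) = 4 · 1 = 4
  d = 33: d(33) · μ(693/33) = 4 · 1 = 4
  d = 63: d(63) · μ(693/63) = 6 · -1 = -6
  d = 77: d(77) · μ(693/77) = 4 · 0 = 0
  d = 99: d(99) · μ(693/99) = 6 · -1 = -6
  d = 231: d(231) · μ(693/231) = 8 · -1 = -8
  d = 693: d(693) · μ(693/693) = 12 · 1 = 12
Summing: (d * μ)(693) = 0 + -2 + 0 + 3 + 0 + 4 + 4 + -6 + 0 + -6 + -8 + 12 = 1.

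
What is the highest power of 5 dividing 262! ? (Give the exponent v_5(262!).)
v_5(262!) = 64

Legendre's formula: v_p(n!) = Σ_{k ≥ 1} ⌊n / p^k⌋. For p = 5, n = 262, the terms are:
  ⌊262/5^1⌋ = ⌊262/5⌋ = 52
  ⌊262/5^2⌋ = ⌊262/25⌋ = 10
  ⌊262/5^3⌋ = ⌊262/125⌋ = 2
(the next term ⌊262/5^4⌋ = 0, terminating the sum). Summing: v_5(262!) = 52 + 10 + 2 = 64.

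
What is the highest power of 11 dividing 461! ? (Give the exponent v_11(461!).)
v_11(461!) = 44

Legendre's formula: v_p(n!) = Σ_{k ≥ 1} ⌊n / p^k⌋. For p = 11, n = 461, the terms are:
  ⌊461/11^1⌋ = ⌊461/11⌋ = 41
  ⌊461/11^2⌋ = ⌊461/121⌋ = 3
(the next term ⌊461/11^3⌋ = 0, terminating the sum). Summing: v_11(461!) = 41 + 3 = 44.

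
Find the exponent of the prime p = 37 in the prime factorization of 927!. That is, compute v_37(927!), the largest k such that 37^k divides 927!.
v_37(927!) = 25

Legendre's formula: v_p(n!) = Σ_{k ≥ 1} ⌊n / p^k⌋. For p = 37, n = 927, the terms are:
  ⌊927/37^1⌋ = ⌊927/37⌋ = 25
(the next term ⌊927/37^2⌋ = 0, terminating the sum). Summing: v_37(927!) = 25 = 25.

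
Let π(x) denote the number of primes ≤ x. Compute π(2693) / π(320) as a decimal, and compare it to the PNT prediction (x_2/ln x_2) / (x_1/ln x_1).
π(2693)/π(320) = 392/66 ≈ 5.9394;  PNT prediction ≈ 6.1460.

π(320) = 66 and π(2693) = 392, so π(2693)/π(320) ≈ 5.9394. The PNT-predicted ratio is (2693/ln(2693)) / (320/ln(320)) ≈ 6.1460. The two agree to within a few percent, as expected.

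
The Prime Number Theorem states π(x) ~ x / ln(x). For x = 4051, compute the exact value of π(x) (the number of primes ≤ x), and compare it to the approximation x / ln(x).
π(4051) = 559;  x/ln(x) ≈ 487.68;  relative error ≈ 12.76%.

Directly count primes up to 4051: π(4051) = 559. The PNT approximation gives 4051/ln(4051) ≈ 4051/8.30672 ≈ 487.68. Relative error (π(x) − x/ln(x)) / π(x) ≈ 12.76%; the approximation is known to undercount slightly (Li(x) is a better estimate).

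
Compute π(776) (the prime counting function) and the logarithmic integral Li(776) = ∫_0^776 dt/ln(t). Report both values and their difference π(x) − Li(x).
π(776) = 137;  Li(776) ≈ 144.60;  π(x) − Li(x) ≈ -7.60.

Direct count of primes ≤ 776 gives π(776) = 137. Numerical evaluation of the logarithmic integral gives Li(776) ≈ 144.60. The difference π(x) − Li(x) ≈ -7.60 is typically negative for small/moderate x (Li(x) overestimates), though Littlewood's theorem shows this sign changes infinitely often.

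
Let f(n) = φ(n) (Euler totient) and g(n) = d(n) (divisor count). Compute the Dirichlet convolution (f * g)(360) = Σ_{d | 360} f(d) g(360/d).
(φ * d)(360) = 1170

Divisors of 360: [1, 2, 3, 4, 5, 6, 8, 9, 10, 12, 15, 18, 20, 24, 30, 36, 40, 45, 60, 72, 90, 120, 180, 360]. For each d | 360:
  d = 1: φ(1) · d(360/1) = 1 · 24 = 24
  d = 2: φ(2) · d(360/2) = 1 · 18 = 18
  d = 3: φ(3) · d(360/3) = 2 · 16 = 32
  d = 4: φ(4) · d(360/4) = 2 · 12 = 24
  d = 5: φ(5) · d(360/5) = 4 · 12 = 48
  d = 6: φ(6) · d(360/6) = 2 · 12 = 24
  d = 8: φ(8) · d(360/8) = 4 · 6 = 24
  d = 9: φ(9) · d(360/9) = 6 · 8 = 48
  d = 10: φ(10) · d(360/10) = 4 · 9 = 36
  d = 12: φ(12) · d(360/12) = 4 · 8 = 32
  d = 15: φ(15) · d(360/15) = 8 · 8 = 64
  d = 18: φ(18) · d(360/18) = 6 · 6 = 36
  d = 20: φ(20) · d(360/20) = 8 · 6 = 48
  d = 24: φ(24) · d(360/24) = 8 · 4 = 32
  d = 30: φ(30) · d(360/30) = 8 · 6 = 48
  d = 36: φ(36) · d(360/36) = 12 · 4 = 48
  d = 40: φ(40) · d(360/40) = 16 · 3 = 48
  d = 45: φ(45) · d(360/45) = 24 · 4 = 96
  d = 60: φ(60) · d(360/60) = 16 · 4 = 64
  d = 72: φ(72) · d(360/72) = 24 · 2 = 48
  d = 90: φ(90) · d(360/90) = 24 · 3 = 72
  d = 120: φ(120) · d(360/120) = 32 · 2 = 64
  d = 180: φ(180) · d(360/180) = 48 · 2 = 96
  d = 360: φ(360) · d(360/360) = 96 · 1 = 96
Summing: (φ * d)(360) = 24 + 18 + 32 + 24 + 48 + 24 + 24 + 48 + 36 + 32 + 64 + 36 + 48 + 32 + 48 + 48 + 48 + 96 + 64 + 48 + 72 + 64 + 96 + 96 = 1170.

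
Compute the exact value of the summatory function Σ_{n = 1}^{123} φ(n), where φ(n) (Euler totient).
Σ_{n ≤ 123} φ(n) = 4636

Compute φ(n) for each 1 ≤ n ≤ 123: φ(1) = 1, φ(2) = 1, φ(3) = 2, φ(4) = 2, φ(5) = 4, φ(6) = 2, φ(7) = 6, φ(8) = 4, φ(9) = 6, φ(10) = 4, φ(11) = 10, φ(12) = 4, φ(13) = 12, φ(14) = 6, φ(15) = 8, φ(16) = 8, φ(17) = 16, φ(18) = 6, φ(19) = 18, φ(20) = 8, φ(21) = 12, φ(22) = 10, φ(23) = 22, φ(24) = 8, φ(25) = 20, φ(26) = 12, φ(27) = 18, φ(28) = 12, φ(29) = 28, φ(30) = 8, φ(31) = 30, φ(32) = 16, φ(33) = 20, φ(34) = 16, φ(35) = 24, φ(36) = 12, φ(37) = 36, φ(38) = 18, φ(39) = 24, φ(40) = 16, φ(41) = 40, φ(42) = 12, φ(43) = 42, φ(44) = 20, φ(45) = 24, φ(46) = 22, φ(47) = 46, φ(48) = 16, φ(49) = 42, φ(50) = 20, φ(51) = 32, φ(52) = 24, φ(53) = 52, φ(54) = 18, φ(55) = 40, φ(56) = 24, φ(57) = 36, φ(58) = 28, φ(59) = 58, φ(60) = 16, φ(61) = 60, φ(62) = 30, φ(63) = 36, φ(64) = 32, φ(65) = 48, φ(66) = 20, φ(67) = 66, φ(68) = 32, φ(69) = 44, φ(70) = 24, φ(71) = 70, φ(72) = 24, φ(73) = 72, φ(74) = 36, φ(75) = 40, φ(76) = 36, φ(77) = 60, φ(78) = 24, φ(79) = 78, φ(80) = 32, φ(81) = 54, φ(82) = 40, φ(83) = 82, φ(84) = 24, φ(85) = 64, φ(86) = 42, φ(87) = 56, φ(88) = 40, φ(89) = 88, φ(90) = 24, φ(91) = 72, φ(92) = 44, φ(93) = 60, φ(94) = 46, φ(95) = 72, φ(96) = 32, φ(97) = 96, φ(98) = 42, φ(99) = 60, φ(100) = 40, φ(101) = 100, φ(102) = 32, φ(103) = 102, φ(104) = 48, φ(105) = 48, φ(106) = 52, φ(107) = 106, φ(108) = 36, φ(109) = 108, φ(110) = 40, φ(111) = 72, φ(112) = 48, φ(113) = 112, φ(114) = 36, φ(115) = 88, φ(116) = 56, φ(117) = 72, φ(118) = 58, φ(119) = 96, φ(120) = 32, φ(121) = 110, φ(122) = 60, φ(123) = 80. Summing all 123 values: 4636. (Average order: Σ_{n ≤ x} φ(n) ~ (3/π²) x². For x = 123, (3/π²)·123² ≈ 4598.66.)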